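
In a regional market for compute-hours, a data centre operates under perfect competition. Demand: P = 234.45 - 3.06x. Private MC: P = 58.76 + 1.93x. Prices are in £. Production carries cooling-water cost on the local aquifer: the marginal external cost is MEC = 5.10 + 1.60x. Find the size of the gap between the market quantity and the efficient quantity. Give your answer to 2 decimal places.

Market equilibrium (private): 58.76 + 1.93x = 234.45 - 3.06x → x_m = 35.2084.
Social marginal cost = private MC + MEC = 63.86 + 3.53x.
Set SMC = demand: 63.86 + 3.53x = 234.45 - 3.06x → x* = 25.8862.
Gap = |35.2084 − 25.8862| = 9.3222.

9.32 units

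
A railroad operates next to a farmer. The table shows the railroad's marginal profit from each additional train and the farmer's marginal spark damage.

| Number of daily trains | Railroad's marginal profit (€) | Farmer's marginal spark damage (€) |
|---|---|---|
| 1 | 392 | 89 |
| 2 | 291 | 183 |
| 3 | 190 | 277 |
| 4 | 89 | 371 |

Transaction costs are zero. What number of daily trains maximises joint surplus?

Bargaining reaches the level where marginal profit last exceeds marginal spark damage.
That holds through level 2 (291 ≥ 183) but not at 3 (190 < 277).

2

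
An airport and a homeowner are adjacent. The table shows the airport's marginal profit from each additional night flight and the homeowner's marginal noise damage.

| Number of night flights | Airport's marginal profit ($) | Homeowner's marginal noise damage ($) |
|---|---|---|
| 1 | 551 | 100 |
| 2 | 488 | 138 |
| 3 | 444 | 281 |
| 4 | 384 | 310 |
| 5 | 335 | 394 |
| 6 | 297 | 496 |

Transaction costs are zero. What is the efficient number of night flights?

Bargaining reaches the level where marginal profit last exceeds marginal noise damage.
That holds through level 4 (384 ≥ 310) but not at 5 (335 < 394).

4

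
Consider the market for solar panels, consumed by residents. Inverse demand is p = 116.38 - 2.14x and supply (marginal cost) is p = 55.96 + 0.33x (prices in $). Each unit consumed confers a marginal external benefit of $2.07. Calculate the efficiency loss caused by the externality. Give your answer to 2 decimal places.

Market equilibrium (private): 55.96 + 0.33x = 116.38 - 2.14x → x_m = 24.4615.
Social marginal benefit = demand + MEB = 118.45 - 2.14x.
Set SMB = MC: 118.45 - 2.14x = 55.96 + 0.33x → x* = 25.2996.
Between x* and x_m the wedge SMB − MC runs linearly from 0 to MEB(x_m), so the loss is a triangle.
DWL = ½ × 0.8381 × 2.0700 = 0.8674.

DWL = $0.87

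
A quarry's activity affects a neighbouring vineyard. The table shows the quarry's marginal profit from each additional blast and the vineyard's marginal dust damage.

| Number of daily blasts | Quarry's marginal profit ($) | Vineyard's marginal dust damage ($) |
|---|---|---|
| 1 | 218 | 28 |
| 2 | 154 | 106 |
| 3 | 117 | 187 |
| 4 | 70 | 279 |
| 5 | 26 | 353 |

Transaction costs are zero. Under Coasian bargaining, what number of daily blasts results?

2

Bargaining reaches the level where marginal profit last exceeds marginal dust damage.
That holds through level 2 (154 ≥ 106) but not at 3 (117 < 187).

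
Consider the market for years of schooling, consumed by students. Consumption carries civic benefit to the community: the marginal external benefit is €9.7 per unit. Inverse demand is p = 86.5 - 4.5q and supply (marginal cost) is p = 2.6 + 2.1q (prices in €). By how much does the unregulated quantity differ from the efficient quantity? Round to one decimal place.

1.5 units

Market equilibrium (private): 2.6 + 2.1q = 86.5 - 4.5q → q_m = 12.7121.
Social marginal benefit = demand + MEB = 96.2 - 4.5q.
Set SMB = MC: 96.2 - 4.5q = 2.6 + 2.1q → q* = 14.1818.
Gap = |12.7121 − 14.1818| = 1.4697.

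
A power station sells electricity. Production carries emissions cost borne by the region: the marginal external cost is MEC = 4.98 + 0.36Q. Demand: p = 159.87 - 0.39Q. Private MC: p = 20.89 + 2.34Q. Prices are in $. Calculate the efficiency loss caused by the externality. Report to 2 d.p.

DWL = $87.90

Market equilibrium (private): 20.89 + 2.34Q = 159.87 - 0.39Q → Q_m = 50.9084.
Social marginal cost = private MC + MEC = 25.87 + 2.70Q.
Set SMC = demand: 25.87 + 2.70Q = 159.87 - 0.39Q → Q* = 43.3657.
Height of the DWL triangle at Q_m is SMC(Q_m) − demand(Q_m) = MEC(Q_m) = 23.3070.
DWL = ½ × 7.5427 × 23.3070 = 87.8989.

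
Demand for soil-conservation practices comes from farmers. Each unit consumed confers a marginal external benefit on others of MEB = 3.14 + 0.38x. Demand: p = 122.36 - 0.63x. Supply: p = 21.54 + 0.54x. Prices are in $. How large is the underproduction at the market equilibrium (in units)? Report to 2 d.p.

Market equilibrium (private): 21.54 + 0.54x = 122.36 - 0.63x → x_m = 86.1709.
Social marginal benefit = demand + MEB = 125.50 - 0.25x.
Set SMB = MC: 125.50 - 0.25x = 21.54 + 0.54x → x* = 131.5949.
Gap = |86.1709 − 131.5949| = 45.4240.

45.42 units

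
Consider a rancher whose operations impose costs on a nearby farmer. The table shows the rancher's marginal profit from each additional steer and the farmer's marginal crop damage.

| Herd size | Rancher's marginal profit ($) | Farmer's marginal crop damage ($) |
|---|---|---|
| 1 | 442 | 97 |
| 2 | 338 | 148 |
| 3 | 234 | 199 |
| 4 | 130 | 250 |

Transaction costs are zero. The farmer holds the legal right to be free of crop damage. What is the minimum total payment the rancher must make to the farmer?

$444

Efficient level: marginal profit ≥ marginal crop damage through level 3, so k* = 3.
With the farmer holding the right, the rancher must at least compensate total damage at k*: 97 + 148 + 199 = 444.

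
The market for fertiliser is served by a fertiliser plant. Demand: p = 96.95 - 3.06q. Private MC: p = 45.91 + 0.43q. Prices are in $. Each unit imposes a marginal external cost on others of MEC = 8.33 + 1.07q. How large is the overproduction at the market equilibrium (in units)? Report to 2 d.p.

5.26 units

Market equilibrium (private): 45.91 + 0.43q = 96.95 - 3.06q → q_m = 14.6246.
Social marginal cost = private MC + MEC = 54.24 + 1.50q.
Set SMC = demand: 54.24 + 1.50q = 96.95 - 3.06q → q* = 9.3662.
Gap = |14.6246 − 9.3662| = 5.2584.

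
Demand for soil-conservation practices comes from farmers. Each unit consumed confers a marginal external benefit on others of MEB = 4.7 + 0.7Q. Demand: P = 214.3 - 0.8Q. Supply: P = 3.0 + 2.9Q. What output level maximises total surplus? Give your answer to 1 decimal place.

Q* = 72.0

Social marginal benefit = demand + MEB = 219.0 - 0.1Q.
Set SMB = MC: 219.0 - 0.1Q = 3.0 + 2.9Q → Q* = 72.0000.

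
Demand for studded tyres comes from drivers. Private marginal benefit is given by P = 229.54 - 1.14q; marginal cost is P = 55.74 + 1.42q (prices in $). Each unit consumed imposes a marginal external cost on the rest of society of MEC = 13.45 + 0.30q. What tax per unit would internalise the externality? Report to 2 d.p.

tax = $30.27 per unit

Social marginal benefit = demand − MEC = 216.09 - 1.44q.
Set SMB = MC: 216.09 - 1.44q = 55.74 + 1.42q → q* = 56.0664.
The Pigouvian tax equals MEC at q*: 13.45 + 0.30×56.0664 = 30.2699.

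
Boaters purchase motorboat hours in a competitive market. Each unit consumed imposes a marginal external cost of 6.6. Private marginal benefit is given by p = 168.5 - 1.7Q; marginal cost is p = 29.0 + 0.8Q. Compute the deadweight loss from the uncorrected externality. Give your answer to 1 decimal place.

Market equilibrium (private): 29.0 + 0.8Q = 168.5 - 1.7Q → Q_m = 55.8000.
Social marginal benefit = demand − MEC = 161.9 - 1.7Q.
Set SMB = MC: 161.9 - 1.7Q = 29.0 + 0.8Q → Q* = 53.1600.
Between Q* and Q_m the wedge MC − SMB runs linearly from 0 to MEC(Q_m), so the loss is a triangle.
DWL = ½ × 2.6400 × 6.6000 = 8.7120.

DWL = 8.7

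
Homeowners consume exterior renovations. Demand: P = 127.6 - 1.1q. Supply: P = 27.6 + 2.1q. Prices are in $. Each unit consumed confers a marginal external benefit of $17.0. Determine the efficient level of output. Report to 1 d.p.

Social marginal benefit = demand + MEB = 144.6 - 1.1q.
Set SMB = MC: 144.6 - 1.1q = 27.6 + 2.1q → q* = 36.5625.

q* = 36.6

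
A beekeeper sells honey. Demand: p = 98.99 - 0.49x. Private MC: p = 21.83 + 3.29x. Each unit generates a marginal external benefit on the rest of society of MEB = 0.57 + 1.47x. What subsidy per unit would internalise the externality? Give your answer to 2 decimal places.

subsidy = 50.03 per unit

Social marginal cost = private MC − MEB = 21.26 + 1.82x.
Set SMC = demand: 21.26 + 1.82x = 98.99 - 0.49x → x* = 33.6494.
The Pigouvian subsidy equals MEB at x*: 0.57 + 1.47×33.6494 = 50.0346.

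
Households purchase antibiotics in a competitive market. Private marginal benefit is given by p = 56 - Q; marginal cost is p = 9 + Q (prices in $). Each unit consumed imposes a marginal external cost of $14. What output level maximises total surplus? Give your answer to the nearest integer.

Q* = 17

Social marginal benefit = demand − MEC = 42 - Q.
Set SMB = MC: 42 - Q = 9 + Q → Q* = 16.5000.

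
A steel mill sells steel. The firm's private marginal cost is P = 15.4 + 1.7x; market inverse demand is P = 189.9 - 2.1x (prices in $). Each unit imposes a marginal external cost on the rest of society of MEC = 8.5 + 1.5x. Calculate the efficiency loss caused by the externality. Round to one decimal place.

Market equilibrium (private): 15.4 + 1.7x = 189.9 - 2.1x → x_m = 45.9211.
Social marginal cost = private MC + MEC = 23.9 + 3.2x.
Set SMC = demand: 23.9 + 3.2x = 189.9 - 2.1x → x* = 31.3208.
Between x* and x_m the wedge SMC − demand runs linearly from 0 to MEC(x_m), so the loss is a triangle.
DWL = ½ × 14.6003 × 77.3816 = 564.8973.

DWL = $564.9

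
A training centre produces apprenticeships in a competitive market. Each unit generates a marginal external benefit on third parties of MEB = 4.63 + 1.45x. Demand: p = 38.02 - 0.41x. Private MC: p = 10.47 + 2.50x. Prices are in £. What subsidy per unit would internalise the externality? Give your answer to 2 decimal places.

Social marginal cost = private MC − MEB = 5.84 + 1.05x.
Set SMC = demand: 5.84 + 1.05x = 38.02 - 0.41x → x* = 22.0411.
The Pigouvian subsidy equals MEB at x*: 4.63 + 1.45×22.0411 = 36.5896.

subsidy = £36.59 per unit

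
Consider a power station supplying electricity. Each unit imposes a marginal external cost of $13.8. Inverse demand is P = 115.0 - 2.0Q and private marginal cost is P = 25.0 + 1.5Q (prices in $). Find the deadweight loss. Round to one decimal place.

DWL = $27.2

Market equilibrium (private): 25.0 + 1.5Q = 115.0 - 2.0Q → Q_m = 25.7143.
Social marginal cost = private MC + MEC = 38.8 + 1.5Q.
Set SMC = demand: 38.8 + 1.5Q = 115.0 - 2.0Q → Q* = 21.7714.
Between Q* and Q_m the wedge SMC − demand runs linearly from 0 to MEC(Q_m), so the loss is a triangle.
DWL = ½ × 3.9429 × 13.8000 = 27.2060.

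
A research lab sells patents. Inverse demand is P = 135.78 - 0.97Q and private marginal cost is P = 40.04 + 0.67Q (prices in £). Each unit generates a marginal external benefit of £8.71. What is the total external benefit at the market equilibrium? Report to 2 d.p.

Market equilibrium (private): 40.04 + 0.67Q = 135.78 - 0.97Q → Q_m = 58.3780.
Total external benefit = MEB × Q_m = 8.71 × 58.3780 = 508.4724.

£508.47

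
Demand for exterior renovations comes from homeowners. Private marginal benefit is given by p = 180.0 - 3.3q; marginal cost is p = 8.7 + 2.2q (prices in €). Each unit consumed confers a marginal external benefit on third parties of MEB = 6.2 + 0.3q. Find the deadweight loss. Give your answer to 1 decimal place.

DWL = €23.2

Market equilibrium (private): 8.7 + 2.2q = 180.0 - 3.3q → q_m = 31.1455.
Social marginal benefit = demand + MEB = 186.2 - 3.0q.
Set SMB = MC: 186.2 - 3.0q = 8.7 + 2.2q → q* = 34.1346.
The welfare-loss triangle has base |q_m − q*| and height MEB(q_m) (the vertical gap between SMB and MC is zero at q* and MEB at q_m).
DWL = ½ × 2.9891 × 15.5436 = 23.2307.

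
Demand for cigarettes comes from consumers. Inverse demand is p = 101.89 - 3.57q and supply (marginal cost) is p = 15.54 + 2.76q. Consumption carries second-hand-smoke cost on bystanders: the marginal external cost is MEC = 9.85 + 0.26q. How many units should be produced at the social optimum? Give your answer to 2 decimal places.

q* = 11.61

Social marginal benefit = demand − MEC = 92.04 - 3.83q.
Set SMB = MC: 92.04 - 3.83q = 15.54 + 2.76q → q* = 11.6085.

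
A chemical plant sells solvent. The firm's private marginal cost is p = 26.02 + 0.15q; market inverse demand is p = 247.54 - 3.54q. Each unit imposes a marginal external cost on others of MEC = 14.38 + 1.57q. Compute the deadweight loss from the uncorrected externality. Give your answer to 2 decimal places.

DWL = 1121.74

Market equilibrium (private): 26.02 + 0.15q = 247.54 - 3.54q → q_m = 60.0325.
Social marginal cost = private MC + MEC = 40.40 + 1.72q.
Set SMC = demand: 40.40 + 1.72q = 247.54 - 3.54q → q* = 39.3802.
The loss is the area between SMC and demand from q* to q_m; with linear curves that's a triangle of height MEC(q_m).
DWL = ½ × 20.6523 × 108.6311 = 1121.7410.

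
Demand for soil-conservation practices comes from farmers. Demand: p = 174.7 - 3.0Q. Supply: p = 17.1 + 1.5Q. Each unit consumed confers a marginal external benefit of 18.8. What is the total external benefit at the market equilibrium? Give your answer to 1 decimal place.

658.4

Market equilibrium (private): 17.1 + 1.5Q = 174.7 - 3.0Q → Q_m = 35.0222.
Total external benefit = MEB × Q_m = 18.8 × 35.0222 = 658.4174.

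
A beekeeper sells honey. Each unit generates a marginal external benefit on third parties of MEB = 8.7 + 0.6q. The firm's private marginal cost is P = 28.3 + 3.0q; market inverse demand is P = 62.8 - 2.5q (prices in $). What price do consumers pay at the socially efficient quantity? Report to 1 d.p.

P = $40.8

Social marginal cost = private MC − MEB = 19.6 + 2.4q.
Set SMC = demand: 19.6 + 2.4q = 62.8 - 2.5q → q* = 8.8163.
Consumer price on the demand curve at q*: 62.8 − 2.5×8.8163 = 40.7593.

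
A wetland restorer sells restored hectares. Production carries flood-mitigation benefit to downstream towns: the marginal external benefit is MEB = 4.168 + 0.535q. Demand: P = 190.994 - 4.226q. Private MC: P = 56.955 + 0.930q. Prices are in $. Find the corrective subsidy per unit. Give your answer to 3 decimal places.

subsidy = $20.169 per unit

Social marginal cost = private MC − MEB = 52.787 + 0.395q.
Set SMC = demand: 52.787 + 0.395q = 190.994 - 4.226q → q* = 29.9085.
The Pigouvian subsidy equals MEB at q*: 4.168 + 0.535×29.9085 = 20.1690.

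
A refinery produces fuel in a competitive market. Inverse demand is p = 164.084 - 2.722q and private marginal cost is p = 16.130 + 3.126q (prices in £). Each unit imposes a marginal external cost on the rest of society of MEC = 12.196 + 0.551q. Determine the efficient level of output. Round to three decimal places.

Social marginal cost = private MC + MEC = 28.326 + 3.677q.
Set SMC = demand: 28.326 + 3.677q = 164.084 - 2.722q → q* = 21.2155.

q* = 21.216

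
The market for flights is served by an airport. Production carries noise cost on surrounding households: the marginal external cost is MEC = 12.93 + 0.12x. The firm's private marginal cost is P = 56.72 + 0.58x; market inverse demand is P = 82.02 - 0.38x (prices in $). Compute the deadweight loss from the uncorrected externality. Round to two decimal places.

DWL = $119.89

Market equilibrium (private): 56.72 + 0.58x = 82.02 - 0.38x → x_m = 26.3542.
Social marginal cost = private MC + MEC = 69.65 + 0.70x.
Set SMC = demand: 69.65 + 0.70x = 82.02 - 0.38x → x* = 11.4537.
Height of the DWL triangle at x_m is SMC(x_m) − demand(x_m) = MEC(x_m) = 16.0925.
DWL = ½ × 14.9005 × 16.0925 = 119.8931.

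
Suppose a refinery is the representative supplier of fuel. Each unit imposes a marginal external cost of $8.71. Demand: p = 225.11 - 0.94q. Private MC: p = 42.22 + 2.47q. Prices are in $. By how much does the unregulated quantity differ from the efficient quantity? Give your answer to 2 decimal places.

Market equilibrium (private): 42.22 + 2.47q = 225.11 - 0.94q → q_m = 53.6334.
Social marginal cost = private MC + MEC = 50.93 + 2.47q.
Set SMC = demand: 50.93 + 2.47q = 225.11 - 0.94q → q* = 51.0792.
Gap = |53.6334 − 51.0792| = 2.5542.

2.55 units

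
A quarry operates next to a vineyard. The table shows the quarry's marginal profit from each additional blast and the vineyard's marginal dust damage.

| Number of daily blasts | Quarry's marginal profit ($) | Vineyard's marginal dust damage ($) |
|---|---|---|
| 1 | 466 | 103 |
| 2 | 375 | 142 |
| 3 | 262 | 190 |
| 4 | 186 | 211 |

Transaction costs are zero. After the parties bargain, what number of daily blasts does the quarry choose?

3

Bargaining reaches the level where marginal profit last exceeds marginal dust damage.
That holds through level 3 (262 ≥ 190) but not at 4 (186 < 211).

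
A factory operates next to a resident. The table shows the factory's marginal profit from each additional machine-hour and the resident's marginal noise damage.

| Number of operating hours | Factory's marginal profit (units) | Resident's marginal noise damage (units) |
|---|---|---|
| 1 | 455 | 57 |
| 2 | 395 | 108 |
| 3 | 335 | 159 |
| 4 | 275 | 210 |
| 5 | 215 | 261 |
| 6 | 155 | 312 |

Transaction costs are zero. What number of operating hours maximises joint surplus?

4

Bargaining reaches the level where marginal profit last exceeds marginal noise damage.
That holds through level 4 (275 ≥ 210) but not at 5 (215 < 261).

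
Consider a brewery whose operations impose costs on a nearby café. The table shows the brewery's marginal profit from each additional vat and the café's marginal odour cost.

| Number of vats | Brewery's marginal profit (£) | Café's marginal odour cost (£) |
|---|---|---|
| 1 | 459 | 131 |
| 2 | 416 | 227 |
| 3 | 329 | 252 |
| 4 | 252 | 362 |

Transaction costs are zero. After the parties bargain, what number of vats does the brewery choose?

3

Bargaining reaches the level where marginal profit last exceeds marginal odour cost.
That holds through level 3 (329 ≥ 252) but not at 4 (252 < 362).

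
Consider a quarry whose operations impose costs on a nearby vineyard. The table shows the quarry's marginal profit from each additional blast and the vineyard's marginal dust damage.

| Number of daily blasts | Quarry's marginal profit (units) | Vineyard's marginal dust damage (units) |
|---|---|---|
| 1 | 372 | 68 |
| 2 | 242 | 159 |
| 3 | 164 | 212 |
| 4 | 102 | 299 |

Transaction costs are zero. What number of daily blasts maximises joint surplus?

Bargaining reaches the level where marginal profit last exceeds marginal dust damage.
That holds through level 2 (242 ≥ 159) but not at 3 (164 < 212).

2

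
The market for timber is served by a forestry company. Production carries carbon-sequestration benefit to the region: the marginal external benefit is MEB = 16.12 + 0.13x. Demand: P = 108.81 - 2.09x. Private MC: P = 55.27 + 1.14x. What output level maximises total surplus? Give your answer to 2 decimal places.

x* = 22.47

Social marginal cost = private MC − MEB = 39.15 + 1.01x.
Set SMC = demand: 39.15 + 1.01x = 108.81 - 2.09x → x* = 22.4710.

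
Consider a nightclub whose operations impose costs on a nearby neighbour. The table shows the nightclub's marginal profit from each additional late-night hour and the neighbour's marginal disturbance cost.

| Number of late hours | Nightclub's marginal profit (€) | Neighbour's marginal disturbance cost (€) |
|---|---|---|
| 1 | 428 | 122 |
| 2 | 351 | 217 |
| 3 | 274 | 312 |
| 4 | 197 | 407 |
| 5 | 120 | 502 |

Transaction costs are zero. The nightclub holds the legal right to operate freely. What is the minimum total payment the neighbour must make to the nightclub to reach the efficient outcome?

Left alone the nightclub would choose level 5 (marginal profit stays positive).
Efficient level: k* = 2 (marginal profit ≥ marginal disturbance cost through 2).
The neighbour must at least cover the nightclub's forgone profit from cutting 5→2: 274 + 197 + 120 = 591.

€591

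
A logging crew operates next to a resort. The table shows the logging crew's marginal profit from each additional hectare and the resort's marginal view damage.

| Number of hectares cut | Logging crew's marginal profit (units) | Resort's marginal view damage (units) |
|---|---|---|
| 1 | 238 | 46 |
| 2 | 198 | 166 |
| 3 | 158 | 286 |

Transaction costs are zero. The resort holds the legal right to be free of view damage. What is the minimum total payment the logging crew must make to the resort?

212

Efficient level: marginal profit ≥ marginal view damage through level 2, so k* = 2.
With the resort holding the right, the logging crew must at least compensate total damage at k*: 46 + 166 = 212.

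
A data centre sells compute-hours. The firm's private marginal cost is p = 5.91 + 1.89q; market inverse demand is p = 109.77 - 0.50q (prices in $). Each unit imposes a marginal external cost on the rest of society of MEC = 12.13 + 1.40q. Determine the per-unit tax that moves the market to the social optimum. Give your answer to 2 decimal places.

Social marginal cost = private MC + MEC = 18.04 + 3.29q.
Set SMC = demand: 18.04 + 3.29q = 109.77 - 0.50q → q* = 24.2032.
The Pigouvian tax equals MEC at q*: 12.13 + 1.40×24.2032 = 46.0145.

tax = $46.01 per unit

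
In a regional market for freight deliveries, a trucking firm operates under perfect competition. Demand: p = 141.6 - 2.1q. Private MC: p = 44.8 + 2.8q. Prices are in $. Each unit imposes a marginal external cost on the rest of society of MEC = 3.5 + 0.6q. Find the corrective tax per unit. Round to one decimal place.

Social marginal cost = private MC + MEC = 48.3 + 3.4q.
Set SMC = demand: 48.3 + 3.4q = 141.6 - 2.1q → q* = 16.9636.
The Pigouvian tax equals MEC at q*: 3.5 + 0.6×16.9636 = 13.6782.

tax = $13.7 per unit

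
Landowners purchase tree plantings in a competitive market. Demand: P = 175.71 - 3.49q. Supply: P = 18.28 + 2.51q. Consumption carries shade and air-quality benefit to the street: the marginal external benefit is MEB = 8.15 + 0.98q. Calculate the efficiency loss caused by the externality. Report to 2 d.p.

Market equilibrium (private): 18.28 + 2.51q = 175.71 - 3.49q → q_m = 26.2383.
Social marginal benefit = demand + MEB = 183.86 - 2.51q.
Set SMB = MC: 183.86 - 2.51q = 18.28 + 2.51q → q* = 32.9841.
The welfare-loss triangle has base |q_m − q*| and height MEB(q_m) (the vertical gap between SMB and MC is zero at q* and MEB at q_m).
DWL = ½ × 6.7458 × 33.8636 = 114.2185.

DWL = 114.22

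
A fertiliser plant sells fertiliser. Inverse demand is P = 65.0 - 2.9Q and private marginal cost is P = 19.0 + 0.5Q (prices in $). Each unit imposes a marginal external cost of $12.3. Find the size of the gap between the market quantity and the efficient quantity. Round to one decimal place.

Market equilibrium (private): 19.0 + 0.5Q = 65.0 - 2.9Q → Q_m = 13.5294.
Social marginal cost = private MC + MEC = 31.3 + 0.5Q.
Set SMC = demand: 31.3 + 0.5Q = 65.0 - 2.9Q → Q* = 9.9118.
Gap = |13.5294 − 9.9118| = 3.6176.

3.6 units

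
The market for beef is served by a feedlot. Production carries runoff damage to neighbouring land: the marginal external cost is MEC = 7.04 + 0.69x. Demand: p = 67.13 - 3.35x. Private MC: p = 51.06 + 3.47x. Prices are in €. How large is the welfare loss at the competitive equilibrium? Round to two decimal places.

DWL = €5.00

Market equilibrium (private): 51.06 + 3.47x = 67.13 - 3.35x → x_m = 2.3563.
Social marginal cost = private MC + MEC = 58.10 + 4.16x.
Set SMC = demand: 58.10 + 4.16x = 67.13 - 3.35x → x* = 1.2024.
The loss is the area between SMC and demand from x* to x_m; with linear curves that's a triangle of height MEC(x_m).
DWL = ½ × 1.1539 × 8.6659 = 4.9998.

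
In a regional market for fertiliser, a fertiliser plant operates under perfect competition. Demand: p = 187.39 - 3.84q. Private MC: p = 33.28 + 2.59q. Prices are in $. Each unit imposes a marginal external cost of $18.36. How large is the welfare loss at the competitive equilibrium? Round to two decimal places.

Market equilibrium (private): 33.28 + 2.59q = 187.39 - 3.84q → q_m = 23.9673.
Social marginal cost = private MC + MEC = 51.64 + 2.59q.
Set SMC = demand: 51.64 + 2.59q = 187.39 - 3.84q → q* = 21.1120.
The loss is the area between SMC and demand from q* to q_m; with linear curves that's a triangle of height MEC(q_m).
DWL = ½ × 2.8553 × 18.3600 = 26.2117.

DWL = $26.21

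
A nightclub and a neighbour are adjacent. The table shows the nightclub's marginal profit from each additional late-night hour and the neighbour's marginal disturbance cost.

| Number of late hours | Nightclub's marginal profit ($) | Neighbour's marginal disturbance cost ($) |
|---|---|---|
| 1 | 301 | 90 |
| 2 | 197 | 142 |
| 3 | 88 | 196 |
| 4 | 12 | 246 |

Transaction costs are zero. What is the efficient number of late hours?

Bargaining reaches the level where marginal profit last exceeds marginal disturbance cost.
That holds through level 2 (197 ≥ 142) but not at 3 (88 < 196).

2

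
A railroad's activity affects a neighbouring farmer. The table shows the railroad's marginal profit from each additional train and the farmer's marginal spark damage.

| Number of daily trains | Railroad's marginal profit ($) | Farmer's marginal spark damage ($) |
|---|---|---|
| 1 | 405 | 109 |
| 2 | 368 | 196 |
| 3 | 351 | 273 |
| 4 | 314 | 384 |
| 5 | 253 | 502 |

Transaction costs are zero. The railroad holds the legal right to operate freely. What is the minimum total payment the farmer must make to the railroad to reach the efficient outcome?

Left alone the railroad would choose level 5 (marginal profit stays positive).
Efficient level: k* = 3 (marginal profit ≥ marginal spark damage through 3).
The farmer must at least cover the railroad's forgone profit from cutting 5→3: 314 + 253 = 567.

$567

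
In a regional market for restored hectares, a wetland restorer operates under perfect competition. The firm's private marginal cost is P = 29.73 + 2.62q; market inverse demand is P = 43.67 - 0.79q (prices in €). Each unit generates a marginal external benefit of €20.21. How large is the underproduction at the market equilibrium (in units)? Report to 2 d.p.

5.93 units

Market equilibrium (private): 29.73 + 2.62q = 43.67 - 0.79q → q_m = 4.0880.
Social marginal cost = private MC − MEB = 9.52 + 2.62q.
Set SMC = demand: 9.52 + 2.62q = 43.67 - 0.79q → q* = 10.0147.
Gap = |4.0880 − 10.0147| = 5.9267.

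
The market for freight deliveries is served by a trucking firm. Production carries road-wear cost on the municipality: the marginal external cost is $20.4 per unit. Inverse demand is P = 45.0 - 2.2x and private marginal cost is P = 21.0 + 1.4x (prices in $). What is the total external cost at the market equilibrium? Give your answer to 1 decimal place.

Market equilibrium (private): 21.0 + 1.4x = 45.0 - 2.2x → x_m = 6.6667.
Total external cost = MEC × x_m = 20.4 × 6.6667 = 136.0007.

$136.0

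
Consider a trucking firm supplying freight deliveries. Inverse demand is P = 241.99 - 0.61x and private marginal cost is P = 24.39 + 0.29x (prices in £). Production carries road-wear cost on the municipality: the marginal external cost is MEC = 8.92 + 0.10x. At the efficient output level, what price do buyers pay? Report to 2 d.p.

P = £114.70

Social marginal cost = private MC + MEC = 33.31 + 0.39x.
Set SMC = demand: 33.31 + 0.39x = 241.99 - 0.61x → x* = 208.6800.
Consumer price on the demand curve at x*: 241.99 − 0.61×208.6800 = 114.6952.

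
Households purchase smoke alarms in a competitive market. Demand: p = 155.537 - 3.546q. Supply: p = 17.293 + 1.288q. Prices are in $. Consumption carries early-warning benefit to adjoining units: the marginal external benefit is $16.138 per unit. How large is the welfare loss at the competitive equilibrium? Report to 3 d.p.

Market equilibrium (private): 17.293 + 1.288q = 155.537 - 3.546q → q_m = 28.5983.
Social marginal benefit = demand + MEB = 171.675 - 3.546q.
Set SMB = MC: 171.675 - 3.546q = 17.293 + 1.288q → q* = 31.9367.
Between q* and q_m the wedge SMB − MC runs linearly from 0 to MEB(q_m), so the loss is a triangle.
DWL = ½ × 3.3384 × 16.1380 = 26.9375.

DWL = $26.938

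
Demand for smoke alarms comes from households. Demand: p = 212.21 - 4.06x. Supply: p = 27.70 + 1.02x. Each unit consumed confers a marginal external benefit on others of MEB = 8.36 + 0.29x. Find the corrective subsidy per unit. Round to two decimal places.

Social marginal benefit = demand + MEB = 220.57 - 3.77x.
Set SMB = MC: 220.57 - 3.77x = 27.70 + 1.02x → x* = 40.2651.
The Pigouvian subsidy equals MEB at x*: 8.36 + 0.29×40.2651 = 20.0369.

subsidy = 20.04 per unit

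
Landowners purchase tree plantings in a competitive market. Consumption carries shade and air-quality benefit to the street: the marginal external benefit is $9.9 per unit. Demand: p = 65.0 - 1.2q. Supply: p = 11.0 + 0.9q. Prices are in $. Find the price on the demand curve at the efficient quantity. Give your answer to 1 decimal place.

P = $28.5

Social marginal benefit = demand + MEB = 74.9 - 1.2q.
Set SMB = MC: 74.9 - 1.2q = 11.0 + 0.9q → q* = 30.4286.
Consumer price on the demand curve at q*: 65.0 − 1.2×30.4286 = 28.4857.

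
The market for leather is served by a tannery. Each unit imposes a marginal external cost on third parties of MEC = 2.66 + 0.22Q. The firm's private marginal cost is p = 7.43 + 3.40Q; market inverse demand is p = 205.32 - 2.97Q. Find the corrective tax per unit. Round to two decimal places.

tax = 9.18 per unit

Social marginal cost = private MC + MEC = 10.09 + 3.62Q.
Set SMC = demand: 10.09 + 3.62Q = 205.32 - 2.97Q → Q* = 29.6252.
The Pigouvian tax equals MEC at Q*: 2.66 + 0.22×29.6252 = 9.1775.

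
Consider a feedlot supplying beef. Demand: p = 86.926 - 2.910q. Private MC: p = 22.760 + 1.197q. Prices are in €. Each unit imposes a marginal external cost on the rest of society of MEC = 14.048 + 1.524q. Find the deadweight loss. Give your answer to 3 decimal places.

Market equilibrium (private): 22.760 + 1.197q = 86.926 - 2.910q → q_m = 15.6236.
Social marginal cost = private MC + MEC = 36.808 + 2.721q.
Set SMC = demand: 36.808 + 2.721q = 86.926 - 2.910q → q* = 8.9004.
Between q* and q_m the wedge SMC − demand runs linearly from 0 to MEC(q_m), so the loss is a triangle.
DWL = ½ × 6.7232 × 37.8583 = 127.2645.

DWL = €127.264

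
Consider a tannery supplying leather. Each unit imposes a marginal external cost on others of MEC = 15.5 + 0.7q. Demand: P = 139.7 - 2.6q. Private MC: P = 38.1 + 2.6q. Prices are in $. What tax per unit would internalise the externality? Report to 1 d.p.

Social marginal cost = private MC + MEC = 53.6 + 3.3q.
Set SMC = demand: 53.6 + 3.3q = 139.7 - 2.6q → q* = 14.5932.
The Pigouvian tax equals MEC at q*: 15.5 + 0.7×14.5932 = 25.7152.

tax = $25.7 per unit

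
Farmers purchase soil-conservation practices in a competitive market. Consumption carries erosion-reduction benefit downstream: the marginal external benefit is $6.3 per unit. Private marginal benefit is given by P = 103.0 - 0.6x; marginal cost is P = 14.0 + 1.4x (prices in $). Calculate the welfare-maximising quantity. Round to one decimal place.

Social marginal benefit = demand + MEB = 109.3 - 0.6x.
Set SMB = MC: 109.3 - 0.6x = 14.0 + 1.4x → x* = 47.6500.

x* = 47.7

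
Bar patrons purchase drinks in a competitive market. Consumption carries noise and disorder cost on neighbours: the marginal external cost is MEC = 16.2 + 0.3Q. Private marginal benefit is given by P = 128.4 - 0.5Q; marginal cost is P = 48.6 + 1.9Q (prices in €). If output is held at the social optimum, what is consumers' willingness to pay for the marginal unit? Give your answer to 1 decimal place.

Social marginal benefit = demand − MEC = 112.2 - 0.8Q.
Set SMB = MC: 112.2 - 0.8Q = 48.6 + 1.9Q → Q* = 23.5556.
Consumer price on the demand curve at Q*: 128.4 − 0.5×23.5556 = 116.6222.

P = €116.6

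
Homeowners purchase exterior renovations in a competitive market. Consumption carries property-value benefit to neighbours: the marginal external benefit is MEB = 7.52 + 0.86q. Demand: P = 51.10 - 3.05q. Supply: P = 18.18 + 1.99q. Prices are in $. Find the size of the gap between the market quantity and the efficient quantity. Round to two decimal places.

Market equilibrium (private): 18.18 + 1.99q = 51.10 - 3.05q → q_m = 6.5317.
Social marginal benefit = demand + MEB = 58.62 - 2.19q.
Set SMB = MC: 58.62 - 2.19q = 18.18 + 1.99q → q* = 9.6746.
Gap = |6.5317 − 9.6746| = 3.1429.

3.14 units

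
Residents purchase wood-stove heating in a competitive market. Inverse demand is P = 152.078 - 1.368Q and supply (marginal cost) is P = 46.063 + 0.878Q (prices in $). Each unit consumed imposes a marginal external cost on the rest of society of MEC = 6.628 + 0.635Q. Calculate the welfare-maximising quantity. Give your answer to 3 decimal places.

Social marginal benefit = demand − MEC = 145.450 - 2.003Q.
Set SMB = MC: 145.450 - 2.003Q = 46.063 + 0.878Q → Q* = 34.4974.

Q* = 34.497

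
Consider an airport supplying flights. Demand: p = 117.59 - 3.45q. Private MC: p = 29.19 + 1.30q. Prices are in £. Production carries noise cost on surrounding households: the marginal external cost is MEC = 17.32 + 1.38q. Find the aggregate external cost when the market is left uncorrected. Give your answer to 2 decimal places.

Market equilibrium (private): 29.19 + 1.30q = 117.59 - 3.45q → q_m = 18.6105.
Total external cost = ∫₀^{q_m} (17.32 + 1.38q) dq = 17.32×18.6105 + ½×1.38×18.6105² = 561.3159.

£561.32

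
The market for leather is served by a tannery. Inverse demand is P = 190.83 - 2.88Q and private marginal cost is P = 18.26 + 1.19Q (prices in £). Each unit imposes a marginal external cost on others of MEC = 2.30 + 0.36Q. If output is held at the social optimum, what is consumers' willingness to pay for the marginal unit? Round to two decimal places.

Social marginal cost = private MC + MEC = 20.56 + 1.55Q.
Set SMC = demand: 20.56 + 1.55Q = 190.83 - 2.88Q → Q* = 38.4357.
Consumer price on the demand curve at Q*: 190.83 − 2.88×38.4357 = 80.1352.

P = £80.14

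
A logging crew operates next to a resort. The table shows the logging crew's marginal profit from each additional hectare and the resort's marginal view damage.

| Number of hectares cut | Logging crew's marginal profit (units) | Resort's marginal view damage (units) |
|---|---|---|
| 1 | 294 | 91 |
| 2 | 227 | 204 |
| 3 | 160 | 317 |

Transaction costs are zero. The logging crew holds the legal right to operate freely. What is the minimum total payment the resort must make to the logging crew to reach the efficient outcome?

160

Left alone the logging crew would choose level 3 (marginal profit stays positive).
Efficient level: k* = 2 (marginal profit ≥ marginal view damage through 2).
The resort must at least cover the logging crew's forgone profit from cutting 3→2: 160 = 160.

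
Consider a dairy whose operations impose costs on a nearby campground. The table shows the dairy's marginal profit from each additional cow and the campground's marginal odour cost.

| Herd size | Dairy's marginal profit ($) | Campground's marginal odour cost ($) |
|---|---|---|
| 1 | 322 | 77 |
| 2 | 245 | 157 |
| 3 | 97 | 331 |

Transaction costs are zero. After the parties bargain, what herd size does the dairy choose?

Bargaining reaches the level where marginal profit last exceeds marginal odour cost.
That holds through level 2 (245 ≥ 157) but not at 3 (97 < 331).

2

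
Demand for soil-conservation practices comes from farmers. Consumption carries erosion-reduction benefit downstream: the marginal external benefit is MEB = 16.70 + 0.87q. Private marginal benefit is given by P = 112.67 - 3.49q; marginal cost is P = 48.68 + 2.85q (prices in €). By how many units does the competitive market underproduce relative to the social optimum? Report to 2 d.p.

Market equilibrium (private): 48.68 + 2.85q = 112.67 - 3.49q → q_m = 10.0931.
Social marginal benefit = demand + MEB = 129.37 - 2.62q.
Set SMB = MC: 129.37 - 2.62q = 48.68 + 2.85q → q* = 14.7514.
Gap = |10.0931 − 14.7514| = 4.6583.

4.66 units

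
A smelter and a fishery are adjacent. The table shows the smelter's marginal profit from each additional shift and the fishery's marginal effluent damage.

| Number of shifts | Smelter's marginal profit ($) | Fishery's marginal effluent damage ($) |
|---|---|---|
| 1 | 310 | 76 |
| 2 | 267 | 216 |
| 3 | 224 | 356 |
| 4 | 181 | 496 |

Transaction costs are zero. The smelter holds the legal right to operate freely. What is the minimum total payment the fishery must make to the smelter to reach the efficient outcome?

Left alone the smelter would choose level 4 (marginal profit stays positive).
Efficient level: k* = 2 (marginal profit ≥ marginal effluent damage through 2).
The fishery must at least cover the smelter's forgone profit from cutting 4→2: 224 + 181 = 405.

$405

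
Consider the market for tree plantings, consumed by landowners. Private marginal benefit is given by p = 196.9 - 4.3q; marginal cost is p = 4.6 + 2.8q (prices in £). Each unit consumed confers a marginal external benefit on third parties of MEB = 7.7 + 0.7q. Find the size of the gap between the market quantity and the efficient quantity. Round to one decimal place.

4.2 units

Market equilibrium (private): 4.6 + 2.8q = 196.9 - 4.3q → q_m = 27.0845.
Social marginal benefit = demand + MEB = 204.6 - 3.6q.
Set SMB = MC: 204.6 - 3.6q = 4.6 + 2.8q → q* = 31.2500.
Gap = |27.0845 − 31.2500| = 4.1655.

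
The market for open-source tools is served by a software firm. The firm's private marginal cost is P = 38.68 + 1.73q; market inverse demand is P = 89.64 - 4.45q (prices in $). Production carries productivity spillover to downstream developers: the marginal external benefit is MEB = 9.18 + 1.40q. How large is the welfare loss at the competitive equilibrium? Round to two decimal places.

Market equilibrium (private): 38.68 + 1.73q = 89.64 - 4.45q → q_m = 8.2460.
Social marginal cost = private MC − MEB = 29.50 + 0.33q.
Set SMC = demand: 29.50 + 0.33q = 89.64 - 4.45q → q* = 12.5816.
The welfare-loss triangle has base |q_m − q*| and height MEB(q_m) (the vertical gap between SMC and demand is zero at q* and MEB at q_m).
DWL = ½ × 4.3356 × 20.7243 = 44.9261.

DWL = $44.93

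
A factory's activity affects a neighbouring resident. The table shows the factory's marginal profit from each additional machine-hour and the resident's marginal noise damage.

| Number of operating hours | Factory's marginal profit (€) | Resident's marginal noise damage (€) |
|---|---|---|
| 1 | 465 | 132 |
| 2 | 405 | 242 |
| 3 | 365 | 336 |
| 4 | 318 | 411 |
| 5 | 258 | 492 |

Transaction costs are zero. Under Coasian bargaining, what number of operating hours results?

3

Bargaining reaches the level where marginal profit last exceeds marginal noise damage.
That holds through level 3 (365 ≥ 336) but not at 4 (318 < 411).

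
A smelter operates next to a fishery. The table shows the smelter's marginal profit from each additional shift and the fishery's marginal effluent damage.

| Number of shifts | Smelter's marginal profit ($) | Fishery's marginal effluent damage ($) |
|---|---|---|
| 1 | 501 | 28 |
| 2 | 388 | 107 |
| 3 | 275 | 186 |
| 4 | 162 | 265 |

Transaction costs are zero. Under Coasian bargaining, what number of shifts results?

3

Bargaining reaches the level where marginal profit last exceeds marginal effluent damage.
That holds through level 3 (275 ≥ 186) but not at 4 (162 < 265).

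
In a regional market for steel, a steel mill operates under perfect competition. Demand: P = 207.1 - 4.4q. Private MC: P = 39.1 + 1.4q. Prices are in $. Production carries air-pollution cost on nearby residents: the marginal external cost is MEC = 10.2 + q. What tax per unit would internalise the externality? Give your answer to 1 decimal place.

tax = $33.4 per unit

Social marginal cost = private MC + MEC = 49.3 + 2.4q.
Set SMC = demand: 49.3 + 2.4q = 207.1 - 4.4q → q* = 23.2059.
The Pigouvian tax equals MEC at q*: 10.2 + 1.0×23.2059 = 33.4059.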